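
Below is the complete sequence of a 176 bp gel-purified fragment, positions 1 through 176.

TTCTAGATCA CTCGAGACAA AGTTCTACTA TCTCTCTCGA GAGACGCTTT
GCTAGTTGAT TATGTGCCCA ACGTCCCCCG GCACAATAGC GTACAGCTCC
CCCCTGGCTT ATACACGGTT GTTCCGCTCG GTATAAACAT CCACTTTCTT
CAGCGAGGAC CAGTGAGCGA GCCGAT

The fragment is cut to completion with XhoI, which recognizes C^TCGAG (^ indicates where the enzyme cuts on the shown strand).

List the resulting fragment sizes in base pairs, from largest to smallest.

140, 25, 11 bp

XhoI sites (CTCGAG) start at positions 11, 36.
XhoI cuts after the first base of each site, so after positions 11, 36.
Linear molecule, 2 cuts → 3 fragments:
  1–11 → 11 bp
  12–36 → 25 bp
  37–176 → 140 bp
Sorted largest to smallest: 140, 25, 11 bp.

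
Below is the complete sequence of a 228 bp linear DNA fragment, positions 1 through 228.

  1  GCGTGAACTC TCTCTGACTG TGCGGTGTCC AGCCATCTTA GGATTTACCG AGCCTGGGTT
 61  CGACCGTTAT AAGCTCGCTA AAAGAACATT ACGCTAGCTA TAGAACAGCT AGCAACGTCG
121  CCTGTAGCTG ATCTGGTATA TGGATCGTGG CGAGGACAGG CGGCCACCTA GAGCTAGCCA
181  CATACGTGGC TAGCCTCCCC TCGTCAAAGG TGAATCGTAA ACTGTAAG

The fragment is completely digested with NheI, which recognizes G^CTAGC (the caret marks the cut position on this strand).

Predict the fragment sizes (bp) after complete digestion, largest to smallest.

NheI sites (GCTAGC) start at positions 93, 108, 173, 189.
NheI cuts after the first base of each site, so after positions 93, 108, 173, 189.
Linear molecule, 4 cuts → 5 fragments:
  1–93 → 93 bp
  94–108 → 15 bp
  109–173 → 65 bp
  174–189 → 16 bp
  190–228 → 39 bp
Sorted largest to smallest: 93, 65, 39, 16, 15 bp.

93, 65, 39, 16, 15 bp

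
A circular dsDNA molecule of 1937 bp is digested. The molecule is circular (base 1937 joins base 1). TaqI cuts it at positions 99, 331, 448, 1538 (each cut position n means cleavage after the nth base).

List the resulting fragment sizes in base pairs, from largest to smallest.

Circular molecule, 4 cuts → 4 fragments:
  331 − 99 = 232 bp
  448 − 331 = 117 bp
  1538 − 448 = 1090 bp
  wrap: 1937 − 1538 + 99 = 498 bp
Sorted largest to smallest: 1090, 498, 232, 117 bp.

1090, 498, 232, 117 bp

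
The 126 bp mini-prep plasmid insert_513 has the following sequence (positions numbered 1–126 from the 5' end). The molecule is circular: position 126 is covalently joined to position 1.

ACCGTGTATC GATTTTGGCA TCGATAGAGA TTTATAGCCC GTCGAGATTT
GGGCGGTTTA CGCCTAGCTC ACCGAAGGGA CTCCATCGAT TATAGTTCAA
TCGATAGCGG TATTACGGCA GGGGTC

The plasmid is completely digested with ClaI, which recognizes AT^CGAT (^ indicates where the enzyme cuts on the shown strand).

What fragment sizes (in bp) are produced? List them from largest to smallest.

ClaI sites (ATCGAT) start at positions 8, 20, 85, 100.
ClaI cuts after base 2 of each site, so after positions 9, 21, 86, 101.
Circular molecule, 4 cuts → 4 fragments:
  10–21 → 12 bp
  22–86 → 65 bp
  87–101 → 15 bp
  102–126 then 1–9 → 25 + 9 = 34 bp
Sorted largest to smallest: 65, 34, 15, 12 bp.

65, 34, 15, 12 bp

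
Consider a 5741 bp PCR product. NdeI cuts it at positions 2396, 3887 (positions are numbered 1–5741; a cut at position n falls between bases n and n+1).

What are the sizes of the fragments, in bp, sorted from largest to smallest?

Linear molecule, 2 cuts → 3 fragments:
  2396 − 0 = 2396 bp
  3887 − 2396 = 1491 bp
  5741 − 3887 = 1854 bp
Sorted largest to smallest: 2396, 1854, 1491 bp.

2396, 1854, 1491 bp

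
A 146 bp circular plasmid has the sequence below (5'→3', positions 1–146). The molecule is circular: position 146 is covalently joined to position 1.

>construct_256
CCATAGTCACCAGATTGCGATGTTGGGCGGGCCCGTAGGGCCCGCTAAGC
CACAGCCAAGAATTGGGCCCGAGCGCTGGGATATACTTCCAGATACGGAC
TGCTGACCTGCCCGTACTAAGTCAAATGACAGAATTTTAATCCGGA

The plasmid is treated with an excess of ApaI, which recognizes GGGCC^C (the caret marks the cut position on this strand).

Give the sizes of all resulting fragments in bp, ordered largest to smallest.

110, 27, 9 bp

ApaI sites (GGGCCC) start at positions 29, 38, 65.
ApaI cuts after base 5 of each site (before the last base), so after positions 33, 42, 69.
Circular molecule, 3 cuts → 3 fragments:
  34–42 → 9 bp
  43–69 → 27 bp
  70–146 then 1–33 → 77 + 33 = 110 bp
Sorted largest to smallest: 110, 27, 9 bp.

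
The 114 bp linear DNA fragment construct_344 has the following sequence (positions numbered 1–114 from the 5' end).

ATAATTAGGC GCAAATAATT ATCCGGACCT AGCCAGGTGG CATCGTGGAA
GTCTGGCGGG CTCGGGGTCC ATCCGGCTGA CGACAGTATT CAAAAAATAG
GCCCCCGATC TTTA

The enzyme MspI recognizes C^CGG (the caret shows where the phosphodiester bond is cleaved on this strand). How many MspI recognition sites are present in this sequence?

CCGG occurs starting at positions 23, 73.
MspI cuts at 2 sites.

2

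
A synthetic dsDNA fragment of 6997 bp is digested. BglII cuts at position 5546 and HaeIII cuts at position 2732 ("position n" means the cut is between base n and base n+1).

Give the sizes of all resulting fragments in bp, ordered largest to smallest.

2814, 2732, 1451 bp

Combined cut positions (sorted): 2732, 5546.
Linear molecule, 2 cuts → 3 fragments:
  2732 − 0 = 2732 bp
  5546 − 2732 = 2814 bp
  6997 − 5546 = 1451 bp
Sorted largest to smallest: 2814, 2732, 1451 bp.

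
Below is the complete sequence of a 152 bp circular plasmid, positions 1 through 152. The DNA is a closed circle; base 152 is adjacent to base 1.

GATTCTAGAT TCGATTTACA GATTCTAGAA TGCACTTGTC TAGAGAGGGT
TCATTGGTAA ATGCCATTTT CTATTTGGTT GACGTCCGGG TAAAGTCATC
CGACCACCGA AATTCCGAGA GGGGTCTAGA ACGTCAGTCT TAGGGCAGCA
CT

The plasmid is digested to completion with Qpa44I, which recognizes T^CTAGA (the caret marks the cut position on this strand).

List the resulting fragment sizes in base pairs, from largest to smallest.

86, 31, 20, 15 bp

Qpa44I sites (TCTAGA) start at positions 4, 24, 39, 125.
Qpa44I cuts after the first base of each site, so after positions 4, 24, 39, 125.
Circular molecule, 4 cuts → 4 fragments:
  5–24 → 20 bp
  25–39 → 15 bp
  40–125 → 86 bp
  126–152 then 1–4 → 27 + 4 = 31 bp
Sorted largest to smallest: 86, 31, 20, 15 bp.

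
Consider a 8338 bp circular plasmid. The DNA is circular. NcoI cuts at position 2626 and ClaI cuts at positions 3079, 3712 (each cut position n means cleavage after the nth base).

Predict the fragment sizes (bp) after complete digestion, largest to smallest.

Combined cut positions (sorted): 2626, 3079, 3712.
Circular molecule, 3 cuts → 3 fragments:
  3079 − 2626 = 453 bp
  3712 − 3079 = 633 bp
  wrap: 8338 − 3712 + 2626 = 7252 bp
Sorted largest to smallest: 7252, 633, 453 bp.

7252, 633, 453 bp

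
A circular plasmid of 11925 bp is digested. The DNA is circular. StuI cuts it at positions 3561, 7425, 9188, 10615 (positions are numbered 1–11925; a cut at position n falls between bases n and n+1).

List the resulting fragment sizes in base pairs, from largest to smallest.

4871, 3864, 1763, 1427 bp

Circular molecule, 4 cuts → 4 fragments:
  7425 − 3561 = 3864 bp
  9188 − 7425 = 1763 bp
  10615 − 9188 = 1427 bp
  wrap: 11925 − 10615 + 3561 = 4871 bp
Sorted largest to smallest: 4871, 3864, 1763, 1427 bp.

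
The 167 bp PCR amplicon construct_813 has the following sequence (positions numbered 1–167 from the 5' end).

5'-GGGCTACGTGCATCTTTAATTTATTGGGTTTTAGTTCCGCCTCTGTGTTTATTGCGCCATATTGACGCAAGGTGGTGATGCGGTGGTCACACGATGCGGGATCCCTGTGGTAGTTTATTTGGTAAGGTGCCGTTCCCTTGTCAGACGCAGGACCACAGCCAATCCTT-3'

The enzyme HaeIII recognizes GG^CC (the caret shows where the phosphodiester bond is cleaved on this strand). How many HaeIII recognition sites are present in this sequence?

0

No occurrence of GGCC is present in the sequence.
HaeIII does not cut: 0 sites.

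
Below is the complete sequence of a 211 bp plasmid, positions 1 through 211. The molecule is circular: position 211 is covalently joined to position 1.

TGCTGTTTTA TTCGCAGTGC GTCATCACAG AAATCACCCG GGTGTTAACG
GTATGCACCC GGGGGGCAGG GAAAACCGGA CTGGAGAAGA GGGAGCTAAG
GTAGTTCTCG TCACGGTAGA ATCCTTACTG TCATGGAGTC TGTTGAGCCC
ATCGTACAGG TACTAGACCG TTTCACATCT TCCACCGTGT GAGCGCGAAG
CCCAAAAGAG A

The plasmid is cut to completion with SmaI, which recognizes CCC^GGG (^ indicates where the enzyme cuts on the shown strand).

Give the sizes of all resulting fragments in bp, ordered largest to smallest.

190, 21 bp

SmaI sites (CCCGGG) start at positions 37, 58.
SmaI cuts after base 3 of each site, so after positions 39, 60.
Circular molecule, 2 cuts → 2 fragments:
  40–60 → 21 bp
  61–211 then 1–39 → 151 + 39 = 190 bp
Sorted largest to smallest: 190, 21 bp.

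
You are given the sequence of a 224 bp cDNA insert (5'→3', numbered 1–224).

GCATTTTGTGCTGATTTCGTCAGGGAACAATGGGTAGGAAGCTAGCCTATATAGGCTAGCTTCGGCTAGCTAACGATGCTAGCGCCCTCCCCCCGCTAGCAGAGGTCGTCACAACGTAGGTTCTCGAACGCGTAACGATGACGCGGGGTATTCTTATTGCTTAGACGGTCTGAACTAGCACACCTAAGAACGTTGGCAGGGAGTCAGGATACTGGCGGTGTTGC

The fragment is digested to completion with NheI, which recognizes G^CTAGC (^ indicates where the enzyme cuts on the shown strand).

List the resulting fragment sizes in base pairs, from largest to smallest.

129, 41, 17, 14, 13, 10 bp

NheI sites (GCTAGC) start at positions 41, 55, 65, 78, 95.
NheI cuts after the first base of each site, so after positions 41, 55, 65, 78, 95.
Linear molecule, 5 cuts → 6 fragments:
  1–41 → 41 bp
  42–55 → 14 bp
  56–65 → 10 bp
  66–78 → 13 bp
  79–95 → 17 bp
  96–224 → 129 bp
Sorted largest to smallest: 129, 41, 17, 14, 13, 10 bp.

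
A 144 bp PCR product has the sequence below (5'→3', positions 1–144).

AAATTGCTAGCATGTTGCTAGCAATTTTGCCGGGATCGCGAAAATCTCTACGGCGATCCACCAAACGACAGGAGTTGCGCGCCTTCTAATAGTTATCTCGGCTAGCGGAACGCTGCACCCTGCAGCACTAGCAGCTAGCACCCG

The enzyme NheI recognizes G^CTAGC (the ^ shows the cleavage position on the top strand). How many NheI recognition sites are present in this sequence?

GCTAGC occurs starting at positions 6, 17, 101, 134.
NheI cuts at 4 sites.

4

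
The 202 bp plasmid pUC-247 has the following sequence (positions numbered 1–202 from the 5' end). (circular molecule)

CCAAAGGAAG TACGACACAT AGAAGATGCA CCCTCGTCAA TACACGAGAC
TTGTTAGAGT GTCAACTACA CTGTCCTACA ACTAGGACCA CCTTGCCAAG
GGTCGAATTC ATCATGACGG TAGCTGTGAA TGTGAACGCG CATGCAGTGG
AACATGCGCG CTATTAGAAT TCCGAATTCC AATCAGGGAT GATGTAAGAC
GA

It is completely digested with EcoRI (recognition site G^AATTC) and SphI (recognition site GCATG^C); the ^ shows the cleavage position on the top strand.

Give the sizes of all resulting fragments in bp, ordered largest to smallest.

EcoRI sites (GAATTC) start at positions 105, 167, 174.
EcoRI cuts after the first base of each site, so after positions 105, 167, 174.
The SphI site (GCATGC) starts at position 140.
SphI cuts after base 5 of each site (before the last base), so after position 144.
Combined cut positions: 105, 144, 167, 174.
Circular molecule, 4 cuts → 4 fragments:
  106–144 → 39 bp
  145–167 → 23 bp
  168–174 → 7 bp
  175–202 then 1–105 → 28 + 105 = 133 bp
Sorted largest to smallest: 133, 39, 23, 7 bp.

133, 39, 23, 7 bp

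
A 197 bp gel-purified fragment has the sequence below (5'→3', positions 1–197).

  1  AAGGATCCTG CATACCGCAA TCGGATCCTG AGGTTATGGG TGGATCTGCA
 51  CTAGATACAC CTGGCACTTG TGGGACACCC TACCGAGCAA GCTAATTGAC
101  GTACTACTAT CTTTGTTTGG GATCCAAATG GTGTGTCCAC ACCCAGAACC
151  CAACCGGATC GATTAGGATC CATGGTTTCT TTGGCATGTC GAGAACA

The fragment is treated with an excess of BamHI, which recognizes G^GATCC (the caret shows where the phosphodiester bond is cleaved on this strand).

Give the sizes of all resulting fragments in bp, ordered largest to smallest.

BamHI sites (GGATCC) start at positions 3, 23, 120, 166.
BamHI cuts after the first base of each site, so after positions 3, 23, 120, 166.
Linear molecule, 4 cuts → 5 fragments:
  1–3 → 3 bp
  4–23 → 20 bp
  24–120 → 97 bp
  121–166 → 46 bp
  167–197 → 31 bp
Sorted largest to smallest: 97, 46, 31, 20, 3 bp.

97, 46, 31, 20, 3 bp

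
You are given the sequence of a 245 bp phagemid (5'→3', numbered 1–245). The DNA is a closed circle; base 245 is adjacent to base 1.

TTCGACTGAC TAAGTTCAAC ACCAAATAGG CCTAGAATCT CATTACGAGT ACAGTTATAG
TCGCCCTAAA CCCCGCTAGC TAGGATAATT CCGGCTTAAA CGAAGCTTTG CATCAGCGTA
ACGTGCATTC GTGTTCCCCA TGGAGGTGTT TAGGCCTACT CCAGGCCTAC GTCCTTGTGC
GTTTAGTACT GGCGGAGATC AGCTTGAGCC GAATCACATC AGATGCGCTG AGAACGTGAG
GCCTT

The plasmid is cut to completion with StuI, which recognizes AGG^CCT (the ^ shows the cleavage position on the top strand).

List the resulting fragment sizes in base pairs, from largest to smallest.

StuI sites (AGGCCT) start at positions 28, 152, 163, 239.
StuI cuts after base 3 of each site, so after positions 30, 154, 165, 241.
Circular molecule, 4 cuts → 4 fragments:
  31–154 → 124 bp
  155–165 → 11 bp
  166–241 → 76 bp
  242–245 then 1–30 → 4 + 30 = 34 bp
Sorted largest to smallest: 124, 76, 34, 11 bp.

124, 76, 34, 11 bp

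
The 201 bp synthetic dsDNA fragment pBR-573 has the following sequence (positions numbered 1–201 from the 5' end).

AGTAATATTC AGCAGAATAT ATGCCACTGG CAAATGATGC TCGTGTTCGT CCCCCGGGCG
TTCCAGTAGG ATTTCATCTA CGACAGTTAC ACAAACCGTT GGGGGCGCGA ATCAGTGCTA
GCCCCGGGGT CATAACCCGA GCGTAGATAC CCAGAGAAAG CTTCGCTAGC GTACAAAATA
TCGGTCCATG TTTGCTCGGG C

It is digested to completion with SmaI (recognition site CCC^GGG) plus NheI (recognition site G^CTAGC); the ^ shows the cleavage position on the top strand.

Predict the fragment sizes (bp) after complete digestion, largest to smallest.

SmaI sites (CCCGGG) start at positions 53, 123.
SmaI cuts after base 3 of each site, so after positions 55, 125.
NheI sites (GCTAGC) start at positions 117, 165.
NheI cuts after the first base of each site, so after positions 117, 165.
Combined cut positions: 55, 117, 125, 165.
Linear molecule, 4 cuts → 5 fragments:
  1–55 → 55 bp
  56–117 → 62 bp
  118–125 → 8 bp
  126–165 → 40 bp
  166–201 → 36 bp
Sorted largest to smallest: 62, 55, 40, 36, 8 bp.

62, 55, 40, 36, 8 bp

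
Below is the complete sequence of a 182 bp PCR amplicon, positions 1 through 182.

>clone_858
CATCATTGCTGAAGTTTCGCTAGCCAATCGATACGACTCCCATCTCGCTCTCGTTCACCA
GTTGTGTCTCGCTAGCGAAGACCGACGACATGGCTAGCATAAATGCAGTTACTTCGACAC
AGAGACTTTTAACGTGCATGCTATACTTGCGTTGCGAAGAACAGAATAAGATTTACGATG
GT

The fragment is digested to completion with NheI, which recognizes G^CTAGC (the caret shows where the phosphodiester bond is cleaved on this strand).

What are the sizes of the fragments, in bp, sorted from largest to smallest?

89, 52, 22, 19 bp

NheI sites (GCTAGC) start at positions 19, 71, 93.
NheI cuts after the first base of each site, so after positions 19, 71, 93.
Linear molecule, 3 cuts → 4 fragments:
  1–19 → 19 bp
  20–71 → 52 bp
  72–93 → 22 bp
  94–182 → 89 bp
Sorted largest to smallest: 89, 52, 22, 19 bp.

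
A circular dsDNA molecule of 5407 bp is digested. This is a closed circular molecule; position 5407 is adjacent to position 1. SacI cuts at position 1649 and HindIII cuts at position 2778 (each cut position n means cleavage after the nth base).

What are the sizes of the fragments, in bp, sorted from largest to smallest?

4278, 1129 bp

Combined cut positions (sorted): 1649, 2778.
Circular molecule, 2 cuts → 2 fragments:
  2778 − 1649 = 1129 bp
  wrap: 5407 − 2778 + 1649 = 4278 bp
Sorted largest to smallest: 4278, 1129 bp.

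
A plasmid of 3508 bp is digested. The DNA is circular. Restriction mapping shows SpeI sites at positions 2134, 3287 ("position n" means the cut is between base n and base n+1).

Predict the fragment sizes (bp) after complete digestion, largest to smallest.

Circular molecule, 2 cuts → 2 fragments:
  3287 − 2134 = 1153 bp
  wrap: 3508 − 3287 + 2134 = 2355 bp
Sorted largest to smallest: 2355, 1153 bp.

2355, 1153 bp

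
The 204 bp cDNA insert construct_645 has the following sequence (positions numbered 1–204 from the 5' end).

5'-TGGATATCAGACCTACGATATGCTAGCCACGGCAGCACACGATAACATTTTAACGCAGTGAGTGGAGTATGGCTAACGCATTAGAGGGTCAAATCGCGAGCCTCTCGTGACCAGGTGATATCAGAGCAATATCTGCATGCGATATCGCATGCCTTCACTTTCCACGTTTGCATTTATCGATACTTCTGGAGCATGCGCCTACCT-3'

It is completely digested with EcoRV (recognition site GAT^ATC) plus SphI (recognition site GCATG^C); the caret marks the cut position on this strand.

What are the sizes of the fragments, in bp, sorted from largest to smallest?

EcoRV sites (GATATC) start at positions 3, 117, 141.
EcoRV cuts after base 3 of each site, so after positions 5, 119, 143.
SphI sites (GCATGC) start at positions 135, 147, 191.
SphI cuts after base 5 of each site (before the last base), so after positions 139, 151, 195.
Combined cut positions: 5, 119, 139, 143, 151, 195.
Linear molecule, 6 cuts → 7 fragments:
  1–5 → 5 bp
  6–119 → 114 bp
  120–139 → 20 bp
  140–143 → 4 bp
  144–151 → 8 bp
  152–195 → 44 bp
  196–204 → 9 bp
Sorted largest to smallest: 114, 44, 20, 9, 8, 5, 4 bp.

114, 44, 20, 9, 8, 5, 4 bp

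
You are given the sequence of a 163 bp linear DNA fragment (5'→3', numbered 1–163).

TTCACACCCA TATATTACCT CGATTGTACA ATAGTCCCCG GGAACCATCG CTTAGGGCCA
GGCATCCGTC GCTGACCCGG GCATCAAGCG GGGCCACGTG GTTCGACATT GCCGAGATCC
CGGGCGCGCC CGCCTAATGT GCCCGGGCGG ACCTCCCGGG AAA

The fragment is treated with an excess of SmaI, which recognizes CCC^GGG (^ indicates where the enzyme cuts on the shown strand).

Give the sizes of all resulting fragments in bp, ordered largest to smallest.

SmaI sites (CCCGGG) start at positions 37, 76, 119, 142, 155.
SmaI cuts after base 3 of each site, so after positions 39, 78, 121, 144, 157.
Linear molecule, 5 cuts → 6 fragments:
  1–39 → 39 bp
  40–78 → 39 bp
  79–121 → 43 bp
  122–144 → 23 bp
  145–157 → 13 bp
  158–163 → 6 bp
Sorted largest to smallest: 43, 39, 39, 23, 13, 6 bp.

43, 39, 39, 23, 13, 6 bp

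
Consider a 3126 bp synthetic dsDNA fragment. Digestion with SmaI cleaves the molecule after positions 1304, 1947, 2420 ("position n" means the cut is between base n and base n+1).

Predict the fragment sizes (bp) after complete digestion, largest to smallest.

Linear molecule, 3 cuts → 4 fragments:
  1304 − 0 = 1304 bp
  1947 − 1304 = 643 bp
  2420 − 1947 = 473 bp
  3126 − 2420 = 706 bp
Sorted largest to smallest: 1304, 706, 643, 473 bp.

1304, 706, 643, 473 bp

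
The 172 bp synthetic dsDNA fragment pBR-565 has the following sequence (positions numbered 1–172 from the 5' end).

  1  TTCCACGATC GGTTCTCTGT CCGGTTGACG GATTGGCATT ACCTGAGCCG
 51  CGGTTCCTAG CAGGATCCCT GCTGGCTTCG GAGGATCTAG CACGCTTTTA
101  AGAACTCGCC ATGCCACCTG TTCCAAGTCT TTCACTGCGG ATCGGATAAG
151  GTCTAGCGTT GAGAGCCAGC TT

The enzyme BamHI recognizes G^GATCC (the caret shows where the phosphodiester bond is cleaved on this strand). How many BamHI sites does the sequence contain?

GGATCC occurs starting at position 63.
BamHI cuts at 1 site.

1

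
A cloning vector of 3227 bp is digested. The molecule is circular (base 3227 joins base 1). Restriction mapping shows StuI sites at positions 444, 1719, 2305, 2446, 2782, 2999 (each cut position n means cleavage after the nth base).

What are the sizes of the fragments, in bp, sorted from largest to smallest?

1275, 672, 586, 336, 217, 141 bp

Circular molecule, 6 cuts → 6 fragments:
  1719 − 444 = 1275 bp
  2305 − 1719 = 586 bp
  2446 − 2305 = 141 bp
  2782 − 2446 = 336 bp
  2999 − 2782 = 217 bp
  wrap: 3227 − 2999 + 444 = 672 bp
Sorted largest to smallest: 1275, 672, 586, 336, 217, 141 bp.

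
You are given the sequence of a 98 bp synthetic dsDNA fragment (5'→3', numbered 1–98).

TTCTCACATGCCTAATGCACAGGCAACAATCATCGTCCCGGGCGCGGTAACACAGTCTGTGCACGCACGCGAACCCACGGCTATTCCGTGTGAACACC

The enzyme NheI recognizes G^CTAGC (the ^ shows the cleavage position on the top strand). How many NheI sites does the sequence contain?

No occurrence of GCTAGC is present in the sequence.
NheI does not cut: 0 sites.

0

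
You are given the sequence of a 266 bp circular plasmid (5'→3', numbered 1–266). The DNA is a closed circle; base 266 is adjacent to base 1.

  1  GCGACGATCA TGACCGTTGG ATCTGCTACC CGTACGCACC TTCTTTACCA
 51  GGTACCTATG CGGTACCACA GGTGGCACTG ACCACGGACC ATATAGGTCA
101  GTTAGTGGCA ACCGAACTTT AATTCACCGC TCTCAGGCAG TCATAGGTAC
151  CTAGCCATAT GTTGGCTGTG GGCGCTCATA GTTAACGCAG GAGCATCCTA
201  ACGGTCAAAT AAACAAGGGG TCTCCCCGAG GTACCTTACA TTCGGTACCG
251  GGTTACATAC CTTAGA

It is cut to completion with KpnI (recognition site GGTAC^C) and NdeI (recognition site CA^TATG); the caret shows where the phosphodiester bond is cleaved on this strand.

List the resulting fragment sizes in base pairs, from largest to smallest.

84, 77, 73, 14, 11, 7 bp

KpnI sites (GGTACC) start at positions 51, 62, 146, 230, 244.
KpnI cuts after base 5 of each site (before the last base), so after positions 55, 66, 150, 234, 248.
The NdeI site (CATATG) starts at position 156.
NdeI cuts after base 2 of each site, so after position 157.
Combined cut positions: 55, 66, 150, 157, 234, 248.
Circular molecule, 6 cuts → 6 fragments:
  56–66 → 11 bp
  67–150 → 84 bp
  151–157 → 7 bp
  158–234 → 77 bp
  235–248 → 14 bp
  249–266 then 1–55 → 18 + 55 = 73 bp
Sorted largest to smallest: 84, 77, 73, 14, 11, 7 bp.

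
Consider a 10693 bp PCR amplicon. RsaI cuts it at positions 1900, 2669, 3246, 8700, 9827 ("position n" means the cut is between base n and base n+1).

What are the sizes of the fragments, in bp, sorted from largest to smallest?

5454, 1900, 1127, 866, 769, 577 bp

Linear molecule, 5 cuts → 6 fragments:
  1900 − 0 = 1900 bp
  2669 − 1900 = 769 bp
  3246 − 2669 = 577 bp
  8700 − 3246 = 5454 bp
  9827 − 8700 = 1127 bp
  10693 − 9827 = 866 bp
Sorted largest to smallest: 5454, 1900, 1127, 866, 769, 577 bp.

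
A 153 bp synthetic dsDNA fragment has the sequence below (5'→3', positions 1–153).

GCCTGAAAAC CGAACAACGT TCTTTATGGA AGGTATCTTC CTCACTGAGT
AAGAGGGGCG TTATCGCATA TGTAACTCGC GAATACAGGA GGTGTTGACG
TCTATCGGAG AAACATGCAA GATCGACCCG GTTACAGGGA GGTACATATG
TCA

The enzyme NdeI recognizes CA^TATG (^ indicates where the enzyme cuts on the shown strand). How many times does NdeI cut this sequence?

2

CATATG occurs starting at positions 67, 145.
NdeI cuts at 2 sites.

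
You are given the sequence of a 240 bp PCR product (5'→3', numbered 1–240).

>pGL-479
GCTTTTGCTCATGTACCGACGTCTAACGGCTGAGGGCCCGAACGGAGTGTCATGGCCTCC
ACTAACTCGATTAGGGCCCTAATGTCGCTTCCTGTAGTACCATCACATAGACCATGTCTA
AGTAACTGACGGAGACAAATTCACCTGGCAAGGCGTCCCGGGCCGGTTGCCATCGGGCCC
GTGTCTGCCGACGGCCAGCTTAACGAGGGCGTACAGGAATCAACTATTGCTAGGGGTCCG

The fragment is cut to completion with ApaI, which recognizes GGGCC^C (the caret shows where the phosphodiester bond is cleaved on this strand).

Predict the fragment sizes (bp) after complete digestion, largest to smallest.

101, 61, 40, 38 bp

ApaI sites (GGGCCC) start at positions 34, 74, 175.
ApaI cuts after base 5 of each site (before the last base), so after positions 38, 78, 179.
Linear molecule, 3 cuts → 4 fragments:
  1–38 → 38 bp
  39–78 → 40 bp
  79–179 → 101 bp
  180–240 → 61 bp
Sorted largest to smallest: 101, 61, 40, 38 bp.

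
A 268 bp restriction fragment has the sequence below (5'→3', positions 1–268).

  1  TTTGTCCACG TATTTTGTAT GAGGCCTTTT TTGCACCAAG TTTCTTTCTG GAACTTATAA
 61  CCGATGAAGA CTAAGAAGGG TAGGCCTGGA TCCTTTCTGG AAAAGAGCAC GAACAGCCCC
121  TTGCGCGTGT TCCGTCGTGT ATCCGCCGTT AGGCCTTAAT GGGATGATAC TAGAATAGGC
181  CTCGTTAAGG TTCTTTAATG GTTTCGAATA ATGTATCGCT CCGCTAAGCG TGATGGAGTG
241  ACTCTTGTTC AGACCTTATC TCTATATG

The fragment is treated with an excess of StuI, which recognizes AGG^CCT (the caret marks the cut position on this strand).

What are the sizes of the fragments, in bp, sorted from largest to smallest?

89, 69, 60, 26, 24 bp

StuI sites (AGGCCT) start at positions 22, 82, 151, 177.
StuI cuts after base 3 of each site, so after positions 24, 84, 153, 179.
Linear molecule, 4 cuts → 5 fragments:
  1–24 → 24 bp
  25–84 → 60 bp
  85–153 → 69 bp
  154–179 → 26 bp
  180–268 → 89 bp
Sorted largest to smallest: 89, 69, 60, 26, 24 bp.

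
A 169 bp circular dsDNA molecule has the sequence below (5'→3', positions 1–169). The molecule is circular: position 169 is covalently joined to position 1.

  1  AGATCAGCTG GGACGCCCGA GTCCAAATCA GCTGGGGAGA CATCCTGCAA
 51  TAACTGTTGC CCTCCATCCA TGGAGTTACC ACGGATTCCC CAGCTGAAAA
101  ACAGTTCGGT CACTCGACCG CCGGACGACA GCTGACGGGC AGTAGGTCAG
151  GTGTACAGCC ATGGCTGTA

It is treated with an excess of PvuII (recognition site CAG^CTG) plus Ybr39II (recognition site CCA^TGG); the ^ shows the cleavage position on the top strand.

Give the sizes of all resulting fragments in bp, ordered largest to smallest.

PvuII sites (CAGCTG) start at positions 5, 29, 91, 129.
PvuII cuts after base 3 of each site, so after positions 7, 31, 93, 131.
Ybr39II sites (CCATGG) start at positions 68, 159.
Ybr39II cuts after base 3 of each site, so after positions 70, 161.
Combined cut positions: 7, 31, 70, 93, 131, 161.
Circular molecule, 6 cuts → 6 fragments:
  8–31 → 24 bp
  32–70 → 39 bp
  71–93 → 23 bp
  94–131 → 38 bp
  132–161 → 30 bp
  162–169 then 1–7 → 8 + 7 = 15 bp
Sorted largest to smallest: 39, 38, 30, 24, 23, 15 bp.

39, 38, 30, 24, 23, 15 bp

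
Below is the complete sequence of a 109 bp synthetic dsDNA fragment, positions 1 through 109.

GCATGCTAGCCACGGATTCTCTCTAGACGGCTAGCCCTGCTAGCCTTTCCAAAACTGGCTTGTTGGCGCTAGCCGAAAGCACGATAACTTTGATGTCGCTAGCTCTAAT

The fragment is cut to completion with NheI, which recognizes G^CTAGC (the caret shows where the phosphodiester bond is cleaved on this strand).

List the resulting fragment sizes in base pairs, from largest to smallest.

NheI sites (GCTAGC) start at positions 5, 30, 39, 68, 98.
NheI cuts after the first base of each site, so after positions 5, 30, 39, 68, 98.
Linear molecule, 5 cuts → 6 fragments:
  1–5 → 5 bp
  6–30 → 25 bp
  31–39 → 9 bp
  40–68 → 29 bp
  69–98 → 30 bp
  99–109 → 11 bp
Sorted largest to smallest: 30, 29, 25, 11, 9, 5 bp.

30, 29, 25, 11, 9, 5 bp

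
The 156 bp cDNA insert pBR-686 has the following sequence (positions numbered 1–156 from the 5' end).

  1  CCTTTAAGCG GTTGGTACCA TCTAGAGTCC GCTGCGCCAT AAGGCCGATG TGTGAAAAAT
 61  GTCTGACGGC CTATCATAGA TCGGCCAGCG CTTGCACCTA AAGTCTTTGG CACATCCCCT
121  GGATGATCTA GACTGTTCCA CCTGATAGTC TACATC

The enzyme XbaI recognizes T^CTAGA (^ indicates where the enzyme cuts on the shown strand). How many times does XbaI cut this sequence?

2

TCTAGA occurs starting at positions 21, 127.
XbaI cuts at 2 sites.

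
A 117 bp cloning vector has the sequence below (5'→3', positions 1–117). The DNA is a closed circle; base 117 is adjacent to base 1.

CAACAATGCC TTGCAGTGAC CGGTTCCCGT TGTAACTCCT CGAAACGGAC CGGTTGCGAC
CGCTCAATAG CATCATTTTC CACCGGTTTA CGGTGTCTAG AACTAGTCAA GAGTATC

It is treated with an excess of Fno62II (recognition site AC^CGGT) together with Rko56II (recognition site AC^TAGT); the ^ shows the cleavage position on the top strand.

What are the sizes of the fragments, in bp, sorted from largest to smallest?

34, 33, 30, 20 bp

Fno62II sites (ACCGGT) start at positions 19, 49, 82.
Fno62II cuts after base 2 of each site, so after positions 20, 50, 83.
The Rko56II site (ACTAGT) starts at position 102.
Rko56II cuts after base 2 of each site, so after position 103.
Combined cut positions: 20, 50, 83, 103.
Circular molecule, 4 cuts → 4 fragments:
  21–50 → 30 bp
  51–83 → 33 bp
  84–103 → 20 bp
  104–117 then 1–20 → 14 + 20 = 34 bp
Sorted largest to smallest: 34, 33, 30, 20 bp.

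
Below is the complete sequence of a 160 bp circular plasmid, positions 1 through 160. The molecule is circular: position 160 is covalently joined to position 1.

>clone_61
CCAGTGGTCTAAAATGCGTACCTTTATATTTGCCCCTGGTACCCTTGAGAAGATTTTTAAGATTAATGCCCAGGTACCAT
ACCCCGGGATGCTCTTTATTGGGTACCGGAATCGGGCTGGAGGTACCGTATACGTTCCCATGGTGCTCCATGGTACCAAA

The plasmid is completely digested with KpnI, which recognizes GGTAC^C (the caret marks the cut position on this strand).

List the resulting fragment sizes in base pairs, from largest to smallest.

46, 35, 30, 29, 20 bp

KpnI sites (GGTACC) start at positions 38, 73, 102, 122, 152.
KpnI cuts after base 5 of each site (before the last base), so after positions 42, 77, 106, 126, 156.
Circular molecule, 5 cuts → 5 fragments:
  43–77 → 35 bp
  78–106 → 29 bp
  107–126 → 20 bp
  127–156 → 30 bp
  157–160 then 1–42 → 4 + 42 = 46 bp
Sorted largest to smallest: 46, 35, 30, 29, 20 bp.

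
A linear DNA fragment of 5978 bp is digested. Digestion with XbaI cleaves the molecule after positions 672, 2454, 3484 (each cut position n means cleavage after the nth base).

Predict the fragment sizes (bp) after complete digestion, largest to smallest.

Linear molecule, 3 cuts → 4 fragments:
  672 − 0 = 672 bp
  2454 − 672 = 1782 bp
  3484 − 2454 = 1030 bp
  5978 − 3484 = 2494 bp
Sorted largest to smallest: 2494, 1782, 1030, 672 bp.

2494, 1782, 1030, 672 bp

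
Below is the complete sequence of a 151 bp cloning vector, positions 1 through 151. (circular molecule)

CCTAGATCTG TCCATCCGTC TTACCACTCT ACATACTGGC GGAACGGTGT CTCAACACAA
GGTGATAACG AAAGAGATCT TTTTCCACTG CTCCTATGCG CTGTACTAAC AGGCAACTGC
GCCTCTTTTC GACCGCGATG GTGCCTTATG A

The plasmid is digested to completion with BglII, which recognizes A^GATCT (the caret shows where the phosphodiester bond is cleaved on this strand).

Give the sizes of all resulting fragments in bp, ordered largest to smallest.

BglII sites (AGATCT) start at positions 4, 75.
BglII cuts after the first base of each site, so after positions 4, 75.
Circular molecule, 2 cuts → 2 fragments:
  5–75 → 71 bp
  76–151 then 1–4 → 76 + 4 = 80 bp
Sorted largest to smallest: 80, 71 bp.

80, 71 bp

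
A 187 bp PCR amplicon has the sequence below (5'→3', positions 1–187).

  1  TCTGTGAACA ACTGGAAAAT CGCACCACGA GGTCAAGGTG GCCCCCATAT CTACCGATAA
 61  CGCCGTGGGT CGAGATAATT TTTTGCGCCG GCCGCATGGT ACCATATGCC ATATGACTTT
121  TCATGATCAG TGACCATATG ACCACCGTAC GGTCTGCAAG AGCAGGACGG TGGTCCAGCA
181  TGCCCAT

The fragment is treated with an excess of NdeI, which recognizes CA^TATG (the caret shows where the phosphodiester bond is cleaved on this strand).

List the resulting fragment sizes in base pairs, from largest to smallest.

NdeI sites (CATATG) start at positions 103, 110, 135.
NdeI cuts after base 2 of each site, so after positions 104, 111, 136.
Linear molecule, 3 cuts → 4 fragments:
  1–104 → 104 bp
  105–111 → 7 bp
  112–136 → 25 bp
  137–187 → 51 bp
Sorted largest to smallest: 104, 51, 25, 7 bp.

104, 51, 25, 7 bp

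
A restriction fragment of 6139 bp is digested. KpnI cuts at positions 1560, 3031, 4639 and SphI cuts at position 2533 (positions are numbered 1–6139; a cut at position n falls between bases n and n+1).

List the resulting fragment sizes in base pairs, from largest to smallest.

1608, 1560, 1500, 973, 498 bp

Combined cut positions (sorted): 1560, 2533, 3031, 4639.
Linear molecule, 4 cuts → 5 fragments:
  1560 − 0 = 1560 bp
  2533 − 1560 = 973 bp
  3031 − 2533 = 498 bp
  4639 − 3031 = 1608 bp
  6139 − 4639 = 1500 bp
Sorted largest to smallest: 1608, 1560, 1500, 973, 498 bp.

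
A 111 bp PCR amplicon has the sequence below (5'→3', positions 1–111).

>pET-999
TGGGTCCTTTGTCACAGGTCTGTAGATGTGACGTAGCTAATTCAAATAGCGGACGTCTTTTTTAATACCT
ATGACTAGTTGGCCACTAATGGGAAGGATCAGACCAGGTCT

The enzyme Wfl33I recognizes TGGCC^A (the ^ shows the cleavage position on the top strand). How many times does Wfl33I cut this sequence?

1

TGGCCA occurs starting at position 80.
Wfl33I cuts at 1 site.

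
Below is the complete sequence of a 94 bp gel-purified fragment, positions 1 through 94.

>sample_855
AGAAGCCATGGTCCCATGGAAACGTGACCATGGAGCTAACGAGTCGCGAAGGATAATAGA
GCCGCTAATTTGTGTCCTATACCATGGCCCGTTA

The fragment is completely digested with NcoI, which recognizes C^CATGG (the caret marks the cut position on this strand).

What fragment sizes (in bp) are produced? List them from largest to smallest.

NcoI sites (CCATGG) start at positions 6, 14, 28, 82.
NcoI cuts after the first base of each site, so after positions 6, 14, 28, 82.
Linear molecule, 4 cuts → 5 fragments:
  1–6 → 6 bp
  7–14 → 8 bp
  15–28 → 14 bp
  29–82 → 54 bp
  83–94 → 12 bp
Sorted largest to smallest: 54, 14, 12, 8, 6 bp.

54, 14, 12, 8, 6 bp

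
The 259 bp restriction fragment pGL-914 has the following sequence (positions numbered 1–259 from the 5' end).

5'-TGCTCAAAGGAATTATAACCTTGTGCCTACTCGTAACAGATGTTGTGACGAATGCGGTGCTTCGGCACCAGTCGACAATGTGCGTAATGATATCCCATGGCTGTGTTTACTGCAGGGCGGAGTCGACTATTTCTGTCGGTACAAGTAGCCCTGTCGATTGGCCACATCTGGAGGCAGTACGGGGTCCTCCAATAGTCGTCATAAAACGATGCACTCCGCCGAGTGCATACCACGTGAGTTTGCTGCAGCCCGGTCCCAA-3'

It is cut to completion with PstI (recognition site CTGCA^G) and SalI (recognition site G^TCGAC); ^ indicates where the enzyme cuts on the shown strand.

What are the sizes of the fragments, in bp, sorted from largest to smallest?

125, 71, 43, 12, 8 bp

PstI sites (CTGCAG) start at positions 110, 243.
PstI cuts after base 5 of each site (before the last base), so after positions 114, 247.
SalI sites (GTCGAC) start at positions 71, 122.
SalI cuts after the first base of each site, so after positions 71, 122.
Combined cut positions: 71, 114, 122, 247.
Linear molecule, 4 cuts → 5 fragments:
  1–71 → 71 bp
  72–114 → 43 bp
  115–122 → 8 bp
  123–247 → 125 bp
  248–259 → 12 bp
Sorted largest to smallest: 125, 71, 43, 12, 8 bp.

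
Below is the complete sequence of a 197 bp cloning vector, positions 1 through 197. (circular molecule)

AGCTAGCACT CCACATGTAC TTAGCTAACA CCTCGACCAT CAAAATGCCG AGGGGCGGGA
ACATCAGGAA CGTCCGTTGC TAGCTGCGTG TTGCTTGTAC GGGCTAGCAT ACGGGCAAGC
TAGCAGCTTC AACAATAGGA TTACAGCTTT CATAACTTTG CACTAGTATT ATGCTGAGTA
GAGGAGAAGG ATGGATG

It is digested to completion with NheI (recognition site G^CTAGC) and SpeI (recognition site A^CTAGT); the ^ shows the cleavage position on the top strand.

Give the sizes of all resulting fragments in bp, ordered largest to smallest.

77, 43, 37, 24, 16 bp

NheI sites (GCTAGC) start at positions 2, 79, 103, 119.
NheI cuts after the first base of each site, so after positions 2, 79, 103, 119.
The SpeI site (ACTAGT) starts at position 162.
SpeI cuts after the first base of each site, so after position 162.
Combined cut positions: 2, 79, 103, 119, 162.
Circular molecule, 5 cuts → 5 fragments:
  3–79 → 77 bp
  80–103 → 24 bp
  104–119 → 16 bp
  120–162 → 43 bp
  163–197 then 1–2 → 35 + 2 = 37 bp
Sorted largest to smallest: 77, 43, 37, 24, 16 bp.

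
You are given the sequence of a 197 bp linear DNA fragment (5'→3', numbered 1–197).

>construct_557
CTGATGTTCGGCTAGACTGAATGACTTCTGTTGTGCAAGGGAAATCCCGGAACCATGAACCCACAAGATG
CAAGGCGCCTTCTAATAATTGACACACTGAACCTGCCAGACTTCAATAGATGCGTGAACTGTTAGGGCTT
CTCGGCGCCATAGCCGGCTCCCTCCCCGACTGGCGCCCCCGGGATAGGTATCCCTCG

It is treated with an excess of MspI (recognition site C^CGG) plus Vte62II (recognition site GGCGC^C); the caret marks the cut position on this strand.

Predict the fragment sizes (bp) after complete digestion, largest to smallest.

MspI sites (CCGG) start at positions 47, 154, 179.
MspI cuts after the first base of each site, so after positions 47, 154, 179.
Vte62II sites (GGCGCC) start at positions 74, 144, 172.
Vte62II cuts after base 5 of each site (before the last base), so after positions 78, 148, 176.
Combined cut positions: 47, 78, 148, 154, 176, 179.
Linear molecule, 6 cuts → 7 fragments:
  1–47 → 47 bp
  48–78 → 31 bp
  79–148 → 70 bp
  149–154 → 6 bp
  155–176 → 22 bp
  177–179 → 3 bp
  180–197 → 18 bp
Sorted largest to smallest: 70, 47, 31, 22, 18, 6, 3 bp.

70, 47, 31, 22, 18, 6, 3 bp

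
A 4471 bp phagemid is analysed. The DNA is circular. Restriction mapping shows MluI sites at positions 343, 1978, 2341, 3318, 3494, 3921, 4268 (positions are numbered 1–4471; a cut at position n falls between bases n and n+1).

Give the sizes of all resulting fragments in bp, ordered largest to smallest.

Circular molecule, 7 cuts → 7 fragments:
  1978 − 343 = 1635 bp
  2341 − 1978 = 363 bp
  3318 − 2341 = 977 bp
  3494 − 3318 = 176 bp
  3921 − 3494 = 427 bp
  4268 − 3921 = 347 bp
  wrap: 4471 − 4268 + 343 = 546 bp
Sorted largest to smallest: 1635, 977, 546, 427, 363, 347, 176 bp.

1635, 977, 546, 427, 363, 347, 176 bp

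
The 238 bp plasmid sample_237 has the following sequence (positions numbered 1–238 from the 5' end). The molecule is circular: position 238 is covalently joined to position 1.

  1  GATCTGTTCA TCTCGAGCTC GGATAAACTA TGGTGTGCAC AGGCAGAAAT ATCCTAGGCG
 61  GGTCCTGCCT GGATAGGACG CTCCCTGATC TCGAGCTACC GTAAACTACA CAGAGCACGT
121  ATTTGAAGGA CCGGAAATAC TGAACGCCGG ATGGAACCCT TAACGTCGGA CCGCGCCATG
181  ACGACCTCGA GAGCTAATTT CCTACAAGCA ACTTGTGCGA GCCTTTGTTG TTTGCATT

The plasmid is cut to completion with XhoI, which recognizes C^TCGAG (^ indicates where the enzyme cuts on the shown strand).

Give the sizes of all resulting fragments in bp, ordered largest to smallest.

96, 78, 64 bp

XhoI sites (CTCGAG) start at positions 12, 90, 186.
XhoI cuts after the first base of each site, so after positions 12, 90, 186.
Circular molecule, 3 cuts → 3 fragments:
  13–90 → 78 bp
  91–186 → 96 bp
  187–238 then 1–12 → 52 + 12 = 64 bp
Sorted largest to smallest: 96, 78, 64 bp.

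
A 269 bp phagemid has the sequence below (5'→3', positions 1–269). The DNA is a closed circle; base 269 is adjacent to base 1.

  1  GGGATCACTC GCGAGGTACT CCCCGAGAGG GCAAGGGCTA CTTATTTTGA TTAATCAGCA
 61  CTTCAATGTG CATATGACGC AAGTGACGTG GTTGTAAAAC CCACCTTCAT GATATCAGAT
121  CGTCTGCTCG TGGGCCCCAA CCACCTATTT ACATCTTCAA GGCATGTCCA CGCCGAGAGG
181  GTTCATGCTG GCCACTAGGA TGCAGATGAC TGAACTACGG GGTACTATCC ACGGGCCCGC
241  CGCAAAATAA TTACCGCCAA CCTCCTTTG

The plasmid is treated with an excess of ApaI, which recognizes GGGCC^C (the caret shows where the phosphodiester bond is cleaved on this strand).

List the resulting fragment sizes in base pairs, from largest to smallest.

ApaI sites (GGGCCC) start at positions 132, 233.
ApaI cuts after base 5 of each site (before the last base), so after positions 136, 237.
Circular molecule, 2 cuts → 2 fragments:
  137–237 → 101 bp
  238–269 then 1–136 → 32 + 136 = 168 bp
Sorted largest to smallest: 168, 101 bp.

168, 101 bp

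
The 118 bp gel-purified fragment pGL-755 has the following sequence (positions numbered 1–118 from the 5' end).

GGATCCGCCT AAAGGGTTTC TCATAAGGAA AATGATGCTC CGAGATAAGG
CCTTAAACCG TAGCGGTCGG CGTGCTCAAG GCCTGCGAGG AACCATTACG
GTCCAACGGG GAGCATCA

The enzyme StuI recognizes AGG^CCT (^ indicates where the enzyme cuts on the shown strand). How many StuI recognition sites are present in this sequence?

2

AGGCCT occurs starting at positions 48, 79.
StuI cuts at 2 sites.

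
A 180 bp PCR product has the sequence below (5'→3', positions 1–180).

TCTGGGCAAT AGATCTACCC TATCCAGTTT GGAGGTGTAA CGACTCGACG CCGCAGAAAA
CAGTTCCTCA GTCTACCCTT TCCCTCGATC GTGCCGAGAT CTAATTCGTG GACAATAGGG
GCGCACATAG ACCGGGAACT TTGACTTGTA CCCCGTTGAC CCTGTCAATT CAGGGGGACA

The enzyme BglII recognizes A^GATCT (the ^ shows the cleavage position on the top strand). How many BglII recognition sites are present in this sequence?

2

AGATCT occurs starting at positions 11, 97.
BglII cuts at 2 sites.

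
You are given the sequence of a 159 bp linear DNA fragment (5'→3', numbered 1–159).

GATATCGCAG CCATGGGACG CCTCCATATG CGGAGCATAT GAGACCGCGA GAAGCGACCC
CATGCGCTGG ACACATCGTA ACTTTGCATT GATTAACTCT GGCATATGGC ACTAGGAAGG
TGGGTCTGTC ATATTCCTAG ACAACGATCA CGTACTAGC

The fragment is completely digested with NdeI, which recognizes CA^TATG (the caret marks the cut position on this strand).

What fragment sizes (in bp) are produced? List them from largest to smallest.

67, 55, 26, 11 bp

NdeI sites (CATATG) start at positions 25, 36, 103.
NdeI cuts after base 2 of each site, so after positions 26, 37, 104.
Linear molecule, 3 cuts → 4 fragments:
  1–26 → 26 bp
  27–37 → 11 bp
  38–104 → 67 bp
  105–159 → 55 bp
Sorted largest to smallest: 67, 55, 26, 11 bp.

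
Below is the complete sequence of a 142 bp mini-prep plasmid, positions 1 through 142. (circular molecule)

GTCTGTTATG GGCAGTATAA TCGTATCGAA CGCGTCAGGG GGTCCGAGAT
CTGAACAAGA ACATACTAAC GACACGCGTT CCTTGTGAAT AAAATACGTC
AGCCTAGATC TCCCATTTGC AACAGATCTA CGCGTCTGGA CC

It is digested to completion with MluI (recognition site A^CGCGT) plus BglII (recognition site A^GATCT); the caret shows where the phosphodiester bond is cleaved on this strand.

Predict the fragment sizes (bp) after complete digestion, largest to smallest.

MluI sites (ACGCGT) start at positions 30, 74, 130.
MluI cuts after the first base of each site, so after positions 30, 74, 130.
BglII sites (AGATCT) start at positions 47, 106, 124.
BglII cuts after the first base of each site, so after positions 47, 106, 124.
Combined cut positions: 30, 47, 74, 106, 124, 130.
Circular molecule, 6 cuts → 6 fragments:
  31–47 → 17 bp
  48–74 → 27 bp
  75–106 → 32 bp
  107–124 → 18 bp
  125–130 → 6 bp
  131–142 then 1–30 → 12 + 30 = 42 bp
Sorted largest to smallest: 42, 32, 27, 18, 17, 6 bp.

42, 32, 27, 18, 17, 6 bp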